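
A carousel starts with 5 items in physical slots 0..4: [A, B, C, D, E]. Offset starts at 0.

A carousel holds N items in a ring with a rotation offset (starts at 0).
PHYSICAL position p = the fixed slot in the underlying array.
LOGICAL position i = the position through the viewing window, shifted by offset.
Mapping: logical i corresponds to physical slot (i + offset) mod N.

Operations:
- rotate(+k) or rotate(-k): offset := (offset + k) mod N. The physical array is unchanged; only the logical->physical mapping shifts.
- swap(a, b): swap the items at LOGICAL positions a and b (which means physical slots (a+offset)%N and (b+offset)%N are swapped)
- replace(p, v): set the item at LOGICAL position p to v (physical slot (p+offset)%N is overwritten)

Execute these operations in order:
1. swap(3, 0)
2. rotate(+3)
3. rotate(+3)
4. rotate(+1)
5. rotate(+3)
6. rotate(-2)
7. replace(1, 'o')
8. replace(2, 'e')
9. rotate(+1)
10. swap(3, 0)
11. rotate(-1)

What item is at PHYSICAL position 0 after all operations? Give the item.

After op 1 (swap(3, 0)): offset=0, physical=[D,B,C,A,E], logical=[D,B,C,A,E]
After op 2 (rotate(+3)): offset=3, physical=[D,B,C,A,E], logical=[A,E,D,B,C]
After op 3 (rotate(+3)): offset=1, physical=[D,B,C,A,E], logical=[B,C,A,E,D]
After op 4 (rotate(+1)): offset=2, physical=[D,B,C,A,E], logical=[C,A,E,D,B]
After op 5 (rotate(+3)): offset=0, physical=[D,B,C,A,E], logical=[D,B,C,A,E]
After op 6 (rotate(-2)): offset=3, physical=[D,B,C,A,E], logical=[A,E,D,B,C]
After op 7 (replace(1, 'o')): offset=3, physical=[D,B,C,A,o], logical=[A,o,D,B,C]
After op 8 (replace(2, 'e')): offset=3, physical=[e,B,C,A,o], logical=[A,o,e,B,C]
After op 9 (rotate(+1)): offset=4, physical=[e,B,C,A,o], logical=[o,e,B,C,A]
After op 10 (swap(3, 0)): offset=4, physical=[e,B,o,A,C], logical=[C,e,B,o,A]
After op 11 (rotate(-1)): offset=3, physical=[e,B,o,A,C], logical=[A,C,e,B,o]

Answer: e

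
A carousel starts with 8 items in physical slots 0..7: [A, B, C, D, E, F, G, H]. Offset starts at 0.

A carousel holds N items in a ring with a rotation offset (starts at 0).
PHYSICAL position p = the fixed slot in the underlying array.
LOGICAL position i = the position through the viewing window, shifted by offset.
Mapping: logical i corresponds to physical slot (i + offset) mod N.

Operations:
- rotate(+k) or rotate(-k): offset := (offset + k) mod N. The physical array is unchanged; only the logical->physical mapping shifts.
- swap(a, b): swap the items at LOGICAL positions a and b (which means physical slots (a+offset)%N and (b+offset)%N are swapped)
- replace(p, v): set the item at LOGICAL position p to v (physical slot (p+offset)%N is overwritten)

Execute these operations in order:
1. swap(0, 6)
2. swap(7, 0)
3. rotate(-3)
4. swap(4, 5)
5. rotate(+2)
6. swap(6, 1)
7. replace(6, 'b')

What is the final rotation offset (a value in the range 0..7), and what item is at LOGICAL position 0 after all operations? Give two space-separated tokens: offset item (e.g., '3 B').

Answer: 7 G

Derivation:
After op 1 (swap(0, 6)): offset=0, physical=[G,B,C,D,E,F,A,H], logical=[G,B,C,D,E,F,A,H]
After op 2 (swap(7, 0)): offset=0, physical=[H,B,C,D,E,F,A,G], logical=[H,B,C,D,E,F,A,G]
After op 3 (rotate(-3)): offset=5, physical=[H,B,C,D,E,F,A,G], logical=[F,A,G,H,B,C,D,E]
After op 4 (swap(4, 5)): offset=5, physical=[H,C,B,D,E,F,A,G], logical=[F,A,G,H,C,B,D,E]
After op 5 (rotate(+2)): offset=7, physical=[H,C,B,D,E,F,A,G], logical=[G,H,C,B,D,E,F,A]
After op 6 (swap(6, 1)): offset=7, physical=[F,C,B,D,E,H,A,G], logical=[G,F,C,B,D,E,H,A]
After op 7 (replace(6, 'b')): offset=7, physical=[F,C,B,D,E,b,A,G], logical=[G,F,C,B,D,E,b,A]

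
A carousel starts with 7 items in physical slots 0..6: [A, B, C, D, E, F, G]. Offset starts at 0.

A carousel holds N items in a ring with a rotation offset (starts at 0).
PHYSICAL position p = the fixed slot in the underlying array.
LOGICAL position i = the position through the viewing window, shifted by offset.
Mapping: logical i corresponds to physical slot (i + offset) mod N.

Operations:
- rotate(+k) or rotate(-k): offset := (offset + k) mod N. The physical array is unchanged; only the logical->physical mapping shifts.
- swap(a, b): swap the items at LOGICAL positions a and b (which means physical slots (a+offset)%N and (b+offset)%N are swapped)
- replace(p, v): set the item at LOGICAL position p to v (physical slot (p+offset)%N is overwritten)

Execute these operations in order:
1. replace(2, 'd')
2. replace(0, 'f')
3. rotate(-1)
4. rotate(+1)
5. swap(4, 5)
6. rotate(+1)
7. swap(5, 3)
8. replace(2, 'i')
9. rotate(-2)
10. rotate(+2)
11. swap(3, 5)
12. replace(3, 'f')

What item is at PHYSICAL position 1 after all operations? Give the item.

Answer: B

Derivation:
After op 1 (replace(2, 'd')): offset=0, physical=[A,B,d,D,E,F,G], logical=[A,B,d,D,E,F,G]
After op 2 (replace(0, 'f')): offset=0, physical=[f,B,d,D,E,F,G], logical=[f,B,d,D,E,F,G]
After op 3 (rotate(-1)): offset=6, physical=[f,B,d,D,E,F,G], logical=[G,f,B,d,D,E,F]
After op 4 (rotate(+1)): offset=0, physical=[f,B,d,D,E,F,G], logical=[f,B,d,D,E,F,G]
After op 5 (swap(4, 5)): offset=0, physical=[f,B,d,D,F,E,G], logical=[f,B,d,D,F,E,G]
After op 6 (rotate(+1)): offset=1, physical=[f,B,d,D,F,E,G], logical=[B,d,D,F,E,G,f]
After op 7 (swap(5, 3)): offset=1, physical=[f,B,d,D,G,E,F], logical=[B,d,D,G,E,F,f]
After op 8 (replace(2, 'i')): offset=1, physical=[f,B,d,i,G,E,F], logical=[B,d,i,G,E,F,f]
After op 9 (rotate(-2)): offset=6, physical=[f,B,d,i,G,E,F], logical=[F,f,B,d,i,G,E]
After op 10 (rotate(+2)): offset=1, physical=[f,B,d,i,G,E,F], logical=[B,d,i,G,E,F,f]
After op 11 (swap(3, 5)): offset=1, physical=[f,B,d,i,F,E,G], logical=[B,d,i,F,E,G,f]
After op 12 (replace(3, 'f')): offset=1, physical=[f,B,d,i,f,E,G], logical=[B,d,i,f,E,G,f]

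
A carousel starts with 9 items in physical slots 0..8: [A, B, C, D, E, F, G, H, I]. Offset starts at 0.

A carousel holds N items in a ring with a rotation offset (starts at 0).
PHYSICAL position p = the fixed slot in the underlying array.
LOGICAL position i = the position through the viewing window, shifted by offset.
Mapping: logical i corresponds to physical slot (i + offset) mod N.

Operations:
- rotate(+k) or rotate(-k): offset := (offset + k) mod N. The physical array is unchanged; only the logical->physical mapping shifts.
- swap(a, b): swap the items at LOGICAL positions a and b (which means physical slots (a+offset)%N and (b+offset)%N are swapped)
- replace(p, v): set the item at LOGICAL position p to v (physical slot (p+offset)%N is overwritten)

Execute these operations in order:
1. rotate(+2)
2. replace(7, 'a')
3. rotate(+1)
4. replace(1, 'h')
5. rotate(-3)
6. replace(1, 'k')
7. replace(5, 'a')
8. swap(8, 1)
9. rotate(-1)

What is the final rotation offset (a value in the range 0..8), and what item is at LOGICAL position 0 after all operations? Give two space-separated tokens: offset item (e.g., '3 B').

After op 1 (rotate(+2)): offset=2, physical=[A,B,C,D,E,F,G,H,I], logical=[C,D,E,F,G,H,I,A,B]
After op 2 (replace(7, 'a')): offset=2, physical=[a,B,C,D,E,F,G,H,I], logical=[C,D,E,F,G,H,I,a,B]
After op 3 (rotate(+1)): offset=3, physical=[a,B,C,D,E,F,G,H,I], logical=[D,E,F,G,H,I,a,B,C]
After op 4 (replace(1, 'h')): offset=3, physical=[a,B,C,D,h,F,G,H,I], logical=[D,h,F,G,H,I,a,B,C]
After op 5 (rotate(-3)): offset=0, physical=[a,B,C,D,h,F,G,H,I], logical=[a,B,C,D,h,F,G,H,I]
After op 6 (replace(1, 'k')): offset=0, physical=[a,k,C,D,h,F,G,H,I], logical=[a,k,C,D,h,F,G,H,I]
After op 7 (replace(5, 'a')): offset=0, physical=[a,k,C,D,h,a,G,H,I], logical=[a,k,C,D,h,a,G,H,I]
After op 8 (swap(8, 1)): offset=0, physical=[a,I,C,D,h,a,G,H,k], logical=[a,I,C,D,h,a,G,H,k]
After op 9 (rotate(-1)): offset=8, physical=[a,I,C,D,h,a,G,H,k], logical=[k,a,I,C,D,h,a,G,H]

Answer: 8 k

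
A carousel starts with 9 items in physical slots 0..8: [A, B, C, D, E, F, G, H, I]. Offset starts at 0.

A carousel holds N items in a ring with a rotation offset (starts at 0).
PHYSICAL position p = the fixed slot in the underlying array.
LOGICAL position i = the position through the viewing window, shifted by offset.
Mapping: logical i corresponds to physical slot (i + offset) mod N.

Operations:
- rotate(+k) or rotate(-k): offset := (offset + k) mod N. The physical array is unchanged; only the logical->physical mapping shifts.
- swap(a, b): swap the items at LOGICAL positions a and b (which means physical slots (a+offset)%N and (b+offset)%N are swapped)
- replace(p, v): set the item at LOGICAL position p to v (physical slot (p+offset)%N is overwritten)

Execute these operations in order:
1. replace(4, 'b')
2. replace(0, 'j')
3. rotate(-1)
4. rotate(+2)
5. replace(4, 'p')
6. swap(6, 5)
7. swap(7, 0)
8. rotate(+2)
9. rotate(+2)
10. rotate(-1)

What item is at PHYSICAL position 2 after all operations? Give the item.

Answer: C

Derivation:
After op 1 (replace(4, 'b')): offset=0, physical=[A,B,C,D,b,F,G,H,I], logical=[A,B,C,D,b,F,G,H,I]
After op 2 (replace(0, 'j')): offset=0, physical=[j,B,C,D,b,F,G,H,I], logical=[j,B,C,D,b,F,G,H,I]
After op 3 (rotate(-1)): offset=8, physical=[j,B,C,D,b,F,G,H,I], logical=[I,j,B,C,D,b,F,G,H]
After op 4 (rotate(+2)): offset=1, physical=[j,B,C,D,b,F,G,H,I], logical=[B,C,D,b,F,G,H,I,j]
After op 5 (replace(4, 'p')): offset=1, physical=[j,B,C,D,b,p,G,H,I], logical=[B,C,D,b,p,G,H,I,j]
After op 6 (swap(6, 5)): offset=1, physical=[j,B,C,D,b,p,H,G,I], logical=[B,C,D,b,p,H,G,I,j]
After op 7 (swap(7, 0)): offset=1, physical=[j,I,C,D,b,p,H,G,B], logical=[I,C,D,b,p,H,G,B,j]
After op 8 (rotate(+2)): offset=3, physical=[j,I,C,D,b,p,H,G,B], logical=[D,b,p,H,G,B,j,I,C]
After op 9 (rotate(+2)): offset=5, physical=[j,I,C,D,b,p,H,G,B], logical=[p,H,G,B,j,I,C,D,b]
After op 10 (rotate(-1)): offset=4, physical=[j,I,C,D,b,p,H,G,B], logical=[b,p,H,G,B,j,I,C,D]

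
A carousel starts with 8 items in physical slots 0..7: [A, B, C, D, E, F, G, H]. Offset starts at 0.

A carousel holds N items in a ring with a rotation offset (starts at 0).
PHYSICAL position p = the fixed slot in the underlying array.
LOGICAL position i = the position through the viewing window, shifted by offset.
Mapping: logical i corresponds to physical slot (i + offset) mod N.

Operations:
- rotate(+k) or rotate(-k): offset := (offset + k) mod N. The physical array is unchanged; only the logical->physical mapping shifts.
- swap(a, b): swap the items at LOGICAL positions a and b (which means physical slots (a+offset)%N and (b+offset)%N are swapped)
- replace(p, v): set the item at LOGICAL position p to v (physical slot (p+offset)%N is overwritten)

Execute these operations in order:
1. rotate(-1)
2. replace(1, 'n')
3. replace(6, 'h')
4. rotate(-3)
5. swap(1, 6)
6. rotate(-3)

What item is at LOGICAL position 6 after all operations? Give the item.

Answer: H

Derivation:
After op 1 (rotate(-1)): offset=7, physical=[A,B,C,D,E,F,G,H], logical=[H,A,B,C,D,E,F,G]
After op 2 (replace(1, 'n')): offset=7, physical=[n,B,C,D,E,F,G,H], logical=[H,n,B,C,D,E,F,G]
After op 3 (replace(6, 'h')): offset=7, physical=[n,B,C,D,E,h,G,H], logical=[H,n,B,C,D,E,h,G]
After op 4 (rotate(-3)): offset=4, physical=[n,B,C,D,E,h,G,H], logical=[E,h,G,H,n,B,C,D]
After op 5 (swap(1, 6)): offset=4, physical=[n,B,h,D,E,C,G,H], logical=[E,C,G,H,n,B,h,D]
After op 6 (rotate(-3)): offset=1, physical=[n,B,h,D,E,C,G,H], logical=[B,h,D,E,C,G,H,n]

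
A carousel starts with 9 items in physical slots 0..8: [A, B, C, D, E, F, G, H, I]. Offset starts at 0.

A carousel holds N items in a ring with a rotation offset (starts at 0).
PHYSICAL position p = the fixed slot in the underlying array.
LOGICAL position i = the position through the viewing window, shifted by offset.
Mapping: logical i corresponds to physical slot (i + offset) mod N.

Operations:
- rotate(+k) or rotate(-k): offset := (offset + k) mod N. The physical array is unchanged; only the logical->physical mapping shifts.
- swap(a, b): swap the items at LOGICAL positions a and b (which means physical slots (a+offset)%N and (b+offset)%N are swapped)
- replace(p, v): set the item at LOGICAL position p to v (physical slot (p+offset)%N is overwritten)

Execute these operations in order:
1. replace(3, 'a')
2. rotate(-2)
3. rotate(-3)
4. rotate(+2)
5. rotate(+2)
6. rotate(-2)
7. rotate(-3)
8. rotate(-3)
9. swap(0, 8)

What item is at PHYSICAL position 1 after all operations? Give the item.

After op 1 (replace(3, 'a')): offset=0, physical=[A,B,C,a,E,F,G,H,I], logical=[A,B,C,a,E,F,G,H,I]
After op 2 (rotate(-2)): offset=7, physical=[A,B,C,a,E,F,G,H,I], logical=[H,I,A,B,C,a,E,F,G]
After op 3 (rotate(-3)): offset=4, physical=[A,B,C,a,E,F,G,H,I], logical=[E,F,G,H,I,A,B,C,a]
After op 4 (rotate(+2)): offset=6, physical=[A,B,C,a,E,F,G,H,I], logical=[G,H,I,A,B,C,a,E,F]
After op 5 (rotate(+2)): offset=8, physical=[A,B,C,a,E,F,G,H,I], logical=[I,A,B,C,a,E,F,G,H]
After op 6 (rotate(-2)): offset=6, physical=[A,B,C,a,E,F,G,H,I], logical=[G,H,I,A,B,C,a,E,F]
After op 7 (rotate(-3)): offset=3, physical=[A,B,C,a,E,F,G,H,I], logical=[a,E,F,G,H,I,A,B,C]
After op 8 (rotate(-3)): offset=0, physical=[A,B,C,a,E,F,G,H,I], logical=[A,B,C,a,E,F,G,H,I]
After op 9 (swap(0, 8)): offset=0, physical=[I,B,C,a,E,F,G,H,A], logical=[I,B,C,a,E,F,G,H,A]

Answer: B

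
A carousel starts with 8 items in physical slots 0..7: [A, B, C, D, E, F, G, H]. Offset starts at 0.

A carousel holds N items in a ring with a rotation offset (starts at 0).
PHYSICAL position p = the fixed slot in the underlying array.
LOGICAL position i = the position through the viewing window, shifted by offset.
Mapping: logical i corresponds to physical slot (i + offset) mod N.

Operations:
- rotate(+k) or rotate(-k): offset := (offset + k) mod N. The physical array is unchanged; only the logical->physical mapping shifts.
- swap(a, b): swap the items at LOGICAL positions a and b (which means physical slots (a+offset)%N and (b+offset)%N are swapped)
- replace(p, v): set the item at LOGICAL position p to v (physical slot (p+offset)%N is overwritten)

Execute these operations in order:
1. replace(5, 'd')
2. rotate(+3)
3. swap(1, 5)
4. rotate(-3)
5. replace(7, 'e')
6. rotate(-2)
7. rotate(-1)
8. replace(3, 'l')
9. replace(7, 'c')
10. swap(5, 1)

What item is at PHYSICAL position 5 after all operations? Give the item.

After op 1 (replace(5, 'd')): offset=0, physical=[A,B,C,D,E,d,G,H], logical=[A,B,C,D,E,d,G,H]
After op 2 (rotate(+3)): offset=3, physical=[A,B,C,D,E,d,G,H], logical=[D,E,d,G,H,A,B,C]
After op 3 (swap(1, 5)): offset=3, physical=[E,B,C,D,A,d,G,H], logical=[D,A,d,G,H,E,B,C]
After op 4 (rotate(-3)): offset=0, physical=[E,B,C,D,A,d,G,H], logical=[E,B,C,D,A,d,G,H]
After op 5 (replace(7, 'e')): offset=0, physical=[E,B,C,D,A,d,G,e], logical=[E,B,C,D,A,d,G,e]
After op 6 (rotate(-2)): offset=6, physical=[E,B,C,D,A,d,G,e], logical=[G,e,E,B,C,D,A,d]
After op 7 (rotate(-1)): offset=5, physical=[E,B,C,D,A,d,G,e], logical=[d,G,e,E,B,C,D,A]
After op 8 (replace(3, 'l')): offset=5, physical=[l,B,C,D,A,d,G,e], logical=[d,G,e,l,B,C,D,A]
After op 9 (replace(7, 'c')): offset=5, physical=[l,B,C,D,c,d,G,e], logical=[d,G,e,l,B,C,D,c]
After op 10 (swap(5, 1)): offset=5, physical=[l,B,G,D,c,d,C,e], logical=[d,C,e,l,B,G,D,c]

Answer: d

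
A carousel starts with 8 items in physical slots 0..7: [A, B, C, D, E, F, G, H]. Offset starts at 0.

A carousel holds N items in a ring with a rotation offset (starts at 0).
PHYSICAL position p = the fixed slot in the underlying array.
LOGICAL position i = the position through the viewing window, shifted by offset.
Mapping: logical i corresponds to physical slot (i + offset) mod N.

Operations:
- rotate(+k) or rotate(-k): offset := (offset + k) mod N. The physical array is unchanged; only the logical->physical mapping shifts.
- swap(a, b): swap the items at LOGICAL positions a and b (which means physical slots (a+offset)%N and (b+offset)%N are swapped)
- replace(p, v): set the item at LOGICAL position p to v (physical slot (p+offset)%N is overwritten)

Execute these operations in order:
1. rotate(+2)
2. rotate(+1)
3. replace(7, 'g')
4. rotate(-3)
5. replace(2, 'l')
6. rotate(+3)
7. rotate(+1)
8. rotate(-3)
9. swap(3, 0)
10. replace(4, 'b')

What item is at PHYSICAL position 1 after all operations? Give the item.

Answer: E

Derivation:
After op 1 (rotate(+2)): offset=2, physical=[A,B,C,D,E,F,G,H], logical=[C,D,E,F,G,H,A,B]
After op 2 (rotate(+1)): offset=3, physical=[A,B,C,D,E,F,G,H], logical=[D,E,F,G,H,A,B,C]
After op 3 (replace(7, 'g')): offset=3, physical=[A,B,g,D,E,F,G,H], logical=[D,E,F,G,H,A,B,g]
After op 4 (rotate(-3)): offset=0, physical=[A,B,g,D,E,F,G,H], logical=[A,B,g,D,E,F,G,H]
After op 5 (replace(2, 'l')): offset=0, physical=[A,B,l,D,E,F,G,H], logical=[A,B,l,D,E,F,G,H]
After op 6 (rotate(+3)): offset=3, physical=[A,B,l,D,E,F,G,H], logical=[D,E,F,G,H,A,B,l]
After op 7 (rotate(+1)): offset=4, physical=[A,B,l,D,E,F,G,H], logical=[E,F,G,H,A,B,l,D]
After op 8 (rotate(-3)): offset=1, physical=[A,B,l,D,E,F,G,H], logical=[B,l,D,E,F,G,H,A]
After op 9 (swap(3, 0)): offset=1, physical=[A,E,l,D,B,F,G,H], logical=[E,l,D,B,F,G,H,A]
After op 10 (replace(4, 'b')): offset=1, physical=[A,E,l,D,B,b,G,H], logical=[E,l,D,B,b,G,H,A]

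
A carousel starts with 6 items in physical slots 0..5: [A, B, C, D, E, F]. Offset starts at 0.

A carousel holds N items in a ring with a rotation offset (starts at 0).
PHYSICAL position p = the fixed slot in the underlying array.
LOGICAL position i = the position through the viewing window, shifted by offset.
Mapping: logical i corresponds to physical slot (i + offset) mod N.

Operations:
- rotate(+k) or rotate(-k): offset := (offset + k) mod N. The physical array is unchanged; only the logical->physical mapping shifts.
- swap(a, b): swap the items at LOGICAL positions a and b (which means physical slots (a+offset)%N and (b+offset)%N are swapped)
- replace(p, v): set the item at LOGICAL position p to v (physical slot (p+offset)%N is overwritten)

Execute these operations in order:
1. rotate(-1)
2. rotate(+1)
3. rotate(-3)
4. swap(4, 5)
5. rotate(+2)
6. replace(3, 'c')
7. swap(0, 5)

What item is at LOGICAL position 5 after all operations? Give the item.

Answer: F

Derivation:
After op 1 (rotate(-1)): offset=5, physical=[A,B,C,D,E,F], logical=[F,A,B,C,D,E]
After op 2 (rotate(+1)): offset=0, physical=[A,B,C,D,E,F], logical=[A,B,C,D,E,F]
After op 3 (rotate(-3)): offset=3, physical=[A,B,C,D,E,F], logical=[D,E,F,A,B,C]
After op 4 (swap(4, 5)): offset=3, physical=[A,C,B,D,E,F], logical=[D,E,F,A,C,B]
After op 5 (rotate(+2)): offset=5, physical=[A,C,B,D,E,F], logical=[F,A,C,B,D,E]
After op 6 (replace(3, 'c')): offset=5, physical=[A,C,c,D,E,F], logical=[F,A,C,c,D,E]
After op 7 (swap(0, 5)): offset=5, physical=[A,C,c,D,F,E], logical=[E,A,C,c,D,F]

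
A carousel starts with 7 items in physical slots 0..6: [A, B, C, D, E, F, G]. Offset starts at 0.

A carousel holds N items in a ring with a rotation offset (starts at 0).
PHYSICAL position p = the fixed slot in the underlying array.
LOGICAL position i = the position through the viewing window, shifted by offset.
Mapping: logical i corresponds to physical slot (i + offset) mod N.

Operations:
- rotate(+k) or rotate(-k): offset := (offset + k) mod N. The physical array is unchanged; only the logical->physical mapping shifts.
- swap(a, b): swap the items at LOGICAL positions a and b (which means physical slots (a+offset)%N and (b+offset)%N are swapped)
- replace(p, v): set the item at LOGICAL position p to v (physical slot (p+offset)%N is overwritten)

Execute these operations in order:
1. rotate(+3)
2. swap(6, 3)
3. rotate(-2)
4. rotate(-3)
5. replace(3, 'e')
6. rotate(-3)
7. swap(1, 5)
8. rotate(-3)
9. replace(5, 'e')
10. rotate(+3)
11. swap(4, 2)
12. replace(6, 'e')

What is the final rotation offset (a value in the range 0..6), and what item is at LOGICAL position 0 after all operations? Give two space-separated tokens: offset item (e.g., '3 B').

After op 1 (rotate(+3)): offset=3, physical=[A,B,C,D,E,F,G], logical=[D,E,F,G,A,B,C]
After op 2 (swap(6, 3)): offset=3, physical=[A,B,G,D,E,F,C], logical=[D,E,F,C,A,B,G]
After op 3 (rotate(-2)): offset=1, physical=[A,B,G,D,E,F,C], logical=[B,G,D,E,F,C,A]
After op 4 (rotate(-3)): offset=5, physical=[A,B,G,D,E,F,C], logical=[F,C,A,B,G,D,E]
After op 5 (replace(3, 'e')): offset=5, physical=[A,e,G,D,E,F,C], logical=[F,C,A,e,G,D,E]
After op 6 (rotate(-3)): offset=2, physical=[A,e,G,D,E,F,C], logical=[G,D,E,F,C,A,e]
After op 7 (swap(1, 5)): offset=2, physical=[D,e,G,A,E,F,C], logical=[G,A,E,F,C,D,e]
After op 8 (rotate(-3)): offset=6, physical=[D,e,G,A,E,F,C], logical=[C,D,e,G,A,E,F]
After op 9 (replace(5, 'e')): offset=6, physical=[D,e,G,A,e,F,C], logical=[C,D,e,G,A,e,F]
After op 10 (rotate(+3)): offset=2, physical=[D,e,G,A,e,F,C], logical=[G,A,e,F,C,D,e]
After op 11 (swap(4, 2)): offset=2, physical=[D,e,G,A,C,F,e], logical=[G,A,C,F,e,D,e]
After op 12 (replace(6, 'e')): offset=2, physical=[D,e,G,A,C,F,e], logical=[G,A,C,F,e,D,e]

Answer: 2 G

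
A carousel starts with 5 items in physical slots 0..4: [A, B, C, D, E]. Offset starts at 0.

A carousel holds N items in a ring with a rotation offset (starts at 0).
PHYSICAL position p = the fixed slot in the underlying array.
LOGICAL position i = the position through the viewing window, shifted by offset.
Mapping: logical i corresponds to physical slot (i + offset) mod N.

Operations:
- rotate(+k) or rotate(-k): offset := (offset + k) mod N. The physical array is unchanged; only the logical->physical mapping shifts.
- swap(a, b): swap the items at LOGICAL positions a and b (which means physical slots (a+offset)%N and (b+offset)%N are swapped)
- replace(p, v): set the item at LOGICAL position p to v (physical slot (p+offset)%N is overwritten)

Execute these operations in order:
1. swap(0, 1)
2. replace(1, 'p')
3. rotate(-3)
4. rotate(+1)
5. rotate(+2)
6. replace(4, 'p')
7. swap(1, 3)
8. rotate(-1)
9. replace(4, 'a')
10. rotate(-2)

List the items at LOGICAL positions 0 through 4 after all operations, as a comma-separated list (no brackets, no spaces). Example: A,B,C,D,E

Answer: C,a,p,B,D

Derivation:
After op 1 (swap(0, 1)): offset=0, physical=[B,A,C,D,E], logical=[B,A,C,D,E]
After op 2 (replace(1, 'p')): offset=0, physical=[B,p,C,D,E], logical=[B,p,C,D,E]
After op 3 (rotate(-3)): offset=2, physical=[B,p,C,D,E], logical=[C,D,E,B,p]
After op 4 (rotate(+1)): offset=3, physical=[B,p,C,D,E], logical=[D,E,B,p,C]
After op 5 (rotate(+2)): offset=0, physical=[B,p,C,D,E], logical=[B,p,C,D,E]
After op 6 (replace(4, 'p')): offset=0, physical=[B,p,C,D,p], logical=[B,p,C,D,p]
After op 7 (swap(1, 3)): offset=0, physical=[B,D,C,p,p], logical=[B,D,C,p,p]
After op 8 (rotate(-1)): offset=4, physical=[B,D,C,p,p], logical=[p,B,D,C,p]
After op 9 (replace(4, 'a')): offset=4, physical=[B,D,C,a,p], logical=[p,B,D,C,a]
After op 10 (rotate(-2)): offset=2, physical=[B,D,C,a,p], logical=[C,a,p,B,D]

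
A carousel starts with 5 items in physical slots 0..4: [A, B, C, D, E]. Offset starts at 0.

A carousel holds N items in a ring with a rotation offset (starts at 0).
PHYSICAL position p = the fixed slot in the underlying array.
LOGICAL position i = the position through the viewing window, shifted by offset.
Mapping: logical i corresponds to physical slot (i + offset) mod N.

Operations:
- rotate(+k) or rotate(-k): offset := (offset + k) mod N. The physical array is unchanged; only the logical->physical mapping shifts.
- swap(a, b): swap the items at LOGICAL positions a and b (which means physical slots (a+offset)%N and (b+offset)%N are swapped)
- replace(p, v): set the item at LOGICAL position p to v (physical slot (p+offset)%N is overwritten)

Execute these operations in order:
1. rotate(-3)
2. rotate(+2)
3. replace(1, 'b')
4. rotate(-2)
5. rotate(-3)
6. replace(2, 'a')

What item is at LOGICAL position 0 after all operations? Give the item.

Answer: E

Derivation:
After op 1 (rotate(-3)): offset=2, physical=[A,B,C,D,E], logical=[C,D,E,A,B]
After op 2 (rotate(+2)): offset=4, physical=[A,B,C,D,E], logical=[E,A,B,C,D]
After op 3 (replace(1, 'b')): offset=4, physical=[b,B,C,D,E], logical=[E,b,B,C,D]
After op 4 (rotate(-2)): offset=2, physical=[b,B,C,D,E], logical=[C,D,E,b,B]
After op 5 (rotate(-3)): offset=4, physical=[b,B,C,D,E], logical=[E,b,B,C,D]
After op 6 (replace(2, 'a')): offset=4, physical=[b,a,C,D,E], logical=[E,b,a,C,D]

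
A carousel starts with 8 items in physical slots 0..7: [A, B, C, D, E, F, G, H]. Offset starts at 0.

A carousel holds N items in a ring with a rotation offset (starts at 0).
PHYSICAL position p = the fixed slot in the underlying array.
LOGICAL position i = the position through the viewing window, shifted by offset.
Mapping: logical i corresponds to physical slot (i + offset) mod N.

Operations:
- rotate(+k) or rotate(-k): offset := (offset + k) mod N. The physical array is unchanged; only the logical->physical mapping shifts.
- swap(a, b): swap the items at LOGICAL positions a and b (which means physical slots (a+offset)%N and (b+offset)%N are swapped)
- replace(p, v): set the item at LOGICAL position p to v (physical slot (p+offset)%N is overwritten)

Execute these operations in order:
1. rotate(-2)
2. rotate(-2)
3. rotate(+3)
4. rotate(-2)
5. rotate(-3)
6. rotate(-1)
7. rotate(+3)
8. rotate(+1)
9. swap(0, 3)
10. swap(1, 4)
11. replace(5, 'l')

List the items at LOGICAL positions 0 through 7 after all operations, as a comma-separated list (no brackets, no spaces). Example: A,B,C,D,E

After op 1 (rotate(-2)): offset=6, physical=[A,B,C,D,E,F,G,H], logical=[G,H,A,B,C,D,E,F]
After op 2 (rotate(-2)): offset=4, physical=[A,B,C,D,E,F,G,H], logical=[E,F,G,H,A,B,C,D]
After op 3 (rotate(+3)): offset=7, physical=[A,B,C,D,E,F,G,H], logical=[H,A,B,C,D,E,F,G]
After op 4 (rotate(-2)): offset=5, physical=[A,B,C,D,E,F,G,H], logical=[F,G,H,A,B,C,D,E]
After op 5 (rotate(-3)): offset=2, physical=[A,B,C,D,E,F,G,H], logical=[C,D,E,F,G,H,A,B]
After op 6 (rotate(-1)): offset=1, physical=[A,B,C,D,E,F,G,H], logical=[B,C,D,E,F,G,H,A]
After op 7 (rotate(+3)): offset=4, physical=[A,B,C,D,E,F,G,H], logical=[E,F,G,H,A,B,C,D]
After op 8 (rotate(+1)): offset=5, physical=[A,B,C,D,E,F,G,H], logical=[F,G,H,A,B,C,D,E]
After op 9 (swap(0, 3)): offset=5, physical=[F,B,C,D,E,A,G,H], logical=[A,G,H,F,B,C,D,E]
After op 10 (swap(1, 4)): offset=5, physical=[F,G,C,D,E,A,B,H], logical=[A,B,H,F,G,C,D,E]
After op 11 (replace(5, 'l')): offset=5, physical=[F,G,l,D,E,A,B,H], logical=[A,B,H,F,G,l,D,E]

Answer: A,B,H,F,G,l,D,E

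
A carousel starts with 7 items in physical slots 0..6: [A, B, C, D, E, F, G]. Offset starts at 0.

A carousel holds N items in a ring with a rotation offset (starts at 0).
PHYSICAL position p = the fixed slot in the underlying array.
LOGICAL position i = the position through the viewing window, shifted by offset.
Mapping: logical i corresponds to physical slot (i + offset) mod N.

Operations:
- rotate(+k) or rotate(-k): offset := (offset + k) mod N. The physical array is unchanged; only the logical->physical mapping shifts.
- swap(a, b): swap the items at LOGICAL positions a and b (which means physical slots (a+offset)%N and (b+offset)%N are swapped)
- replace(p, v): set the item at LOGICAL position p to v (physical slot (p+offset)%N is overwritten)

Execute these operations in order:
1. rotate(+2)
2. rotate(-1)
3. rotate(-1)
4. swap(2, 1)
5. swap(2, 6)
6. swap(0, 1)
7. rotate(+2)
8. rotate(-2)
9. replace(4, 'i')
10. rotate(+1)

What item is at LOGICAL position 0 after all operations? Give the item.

After op 1 (rotate(+2)): offset=2, physical=[A,B,C,D,E,F,G], logical=[C,D,E,F,G,A,B]
After op 2 (rotate(-1)): offset=1, physical=[A,B,C,D,E,F,G], logical=[B,C,D,E,F,G,A]
After op 3 (rotate(-1)): offset=0, physical=[A,B,C,D,E,F,G], logical=[A,B,C,D,E,F,G]
After op 4 (swap(2, 1)): offset=0, physical=[A,C,B,D,E,F,G], logical=[A,C,B,D,E,F,G]
After op 5 (swap(2, 6)): offset=0, physical=[A,C,G,D,E,F,B], logical=[A,C,G,D,E,F,B]
After op 6 (swap(0, 1)): offset=0, physical=[C,A,G,D,E,F,B], logical=[C,A,G,D,E,F,B]
After op 7 (rotate(+2)): offset=2, physical=[C,A,G,D,E,F,B], logical=[G,D,E,F,B,C,A]
After op 8 (rotate(-2)): offset=0, physical=[C,A,G,D,E,F,B], logical=[C,A,G,D,E,F,B]
After op 9 (replace(4, 'i')): offset=0, physical=[C,A,G,D,i,F,B], logical=[C,A,G,D,i,F,B]
After op 10 (rotate(+1)): offset=1, physical=[C,A,G,D,i,F,B], logical=[A,G,D,i,F,B,C]

Answer: A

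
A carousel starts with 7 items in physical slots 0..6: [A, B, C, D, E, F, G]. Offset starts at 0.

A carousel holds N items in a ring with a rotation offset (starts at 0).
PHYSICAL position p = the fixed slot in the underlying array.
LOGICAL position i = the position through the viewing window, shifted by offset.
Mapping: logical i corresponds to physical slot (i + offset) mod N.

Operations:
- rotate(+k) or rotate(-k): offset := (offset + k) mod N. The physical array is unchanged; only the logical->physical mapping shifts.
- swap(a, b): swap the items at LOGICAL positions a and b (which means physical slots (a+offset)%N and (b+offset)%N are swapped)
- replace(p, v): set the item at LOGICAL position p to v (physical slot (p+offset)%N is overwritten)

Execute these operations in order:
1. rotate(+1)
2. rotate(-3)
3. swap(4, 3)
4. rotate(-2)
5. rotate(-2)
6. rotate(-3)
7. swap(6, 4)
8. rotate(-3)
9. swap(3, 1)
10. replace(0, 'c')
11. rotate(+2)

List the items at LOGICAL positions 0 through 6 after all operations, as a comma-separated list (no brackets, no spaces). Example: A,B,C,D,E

Answer: B,D,G,A,C,c,F

Derivation:
After op 1 (rotate(+1)): offset=1, physical=[A,B,C,D,E,F,G], logical=[B,C,D,E,F,G,A]
After op 2 (rotate(-3)): offset=5, physical=[A,B,C,D,E,F,G], logical=[F,G,A,B,C,D,E]
After op 3 (swap(4, 3)): offset=5, physical=[A,C,B,D,E,F,G], logical=[F,G,A,C,B,D,E]
After op 4 (rotate(-2)): offset=3, physical=[A,C,B,D,E,F,G], logical=[D,E,F,G,A,C,B]
After op 5 (rotate(-2)): offset=1, physical=[A,C,B,D,E,F,G], logical=[C,B,D,E,F,G,A]
After op 6 (rotate(-3)): offset=5, physical=[A,C,B,D,E,F,G], logical=[F,G,A,C,B,D,E]
After op 7 (swap(6, 4)): offset=5, physical=[A,C,E,D,B,F,G], logical=[F,G,A,C,E,D,B]
After op 8 (rotate(-3)): offset=2, physical=[A,C,E,D,B,F,G], logical=[E,D,B,F,G,A,C]
After op 9 (swap(3, 1)): offset=2, physical=[A,C,E,F,B,D,G], logical=[E,F,B,D,G,A,C]
After op 10 (replace(0, 'c')): offset=2, physical=[A,C,c,F,B,D,G], logical=[c,F,B,D,G,A,C]
After op 11 (rotate(+2)): offset=4, physical=[A,C,c,F,B,D,G], logical=[B,D,G,A,C,c,F]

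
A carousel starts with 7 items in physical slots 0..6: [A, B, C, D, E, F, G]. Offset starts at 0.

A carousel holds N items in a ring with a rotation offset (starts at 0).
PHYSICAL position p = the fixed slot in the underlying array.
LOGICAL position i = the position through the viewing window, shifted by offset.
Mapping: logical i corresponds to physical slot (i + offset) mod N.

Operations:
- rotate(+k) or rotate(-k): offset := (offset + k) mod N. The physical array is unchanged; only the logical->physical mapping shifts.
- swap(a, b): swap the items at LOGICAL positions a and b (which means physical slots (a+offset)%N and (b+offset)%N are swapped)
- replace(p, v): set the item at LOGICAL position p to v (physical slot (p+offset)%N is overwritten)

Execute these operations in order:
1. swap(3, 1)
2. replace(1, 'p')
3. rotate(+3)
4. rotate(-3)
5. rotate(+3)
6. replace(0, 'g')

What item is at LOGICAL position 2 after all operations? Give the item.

Answer: F

Derivation:
After op 1 (swap(3, 1)): offset=0, physical=[A,D,C,B,E,F,G], logical=[A,D,C,B,E,F,G]
After op 2 (replace(1, 'p')): offset=0, physical=[A,p,C,B,E,F,G], logical=[A,p,C,B,E,F,G]
After op 3 (rotate(+3)): offset=3, physical=[A,p,C,B,E,F,G], logical=[B,E,F,G,A,p,C]
After op 4 (rotate(-3)): offset=0, physical=[A,p,C,B,E,F,G], logical=[A,p,C,B,E,F,G]
After op 5 (rotate(+3)): offset=3, physical=[A,p,C,B,E,F,G], logical=[B,E,F,G,A,p,C]
After op 6 (replace(0, 'g')): offset=3, physical=[A,p,C,g,E,F,G], logical=[g,E,F,G,A,p,C]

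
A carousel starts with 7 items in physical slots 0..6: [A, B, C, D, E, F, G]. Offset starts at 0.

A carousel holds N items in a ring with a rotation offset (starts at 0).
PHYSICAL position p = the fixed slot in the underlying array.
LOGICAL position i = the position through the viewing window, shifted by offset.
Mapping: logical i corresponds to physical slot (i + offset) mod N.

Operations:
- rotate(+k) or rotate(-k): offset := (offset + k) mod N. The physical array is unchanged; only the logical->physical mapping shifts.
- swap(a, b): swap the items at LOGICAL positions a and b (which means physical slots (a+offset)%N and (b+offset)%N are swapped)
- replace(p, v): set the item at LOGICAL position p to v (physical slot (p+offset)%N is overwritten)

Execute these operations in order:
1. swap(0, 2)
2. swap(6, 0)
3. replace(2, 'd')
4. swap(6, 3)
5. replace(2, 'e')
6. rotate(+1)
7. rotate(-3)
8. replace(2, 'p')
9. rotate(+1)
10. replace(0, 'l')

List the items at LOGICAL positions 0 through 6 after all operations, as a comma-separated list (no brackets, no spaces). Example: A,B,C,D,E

After op 1 (swap(0, 2)): offset=0, physical=[C,B,A,D,E,F,G], logical=[C,B,A,D,E,F,G]
After op 2 (swap(6, 0)): offset=0, physical=[G,B,A,D,E,F,C], logical=[G,B,A,D,E,F,C]
After op 3 (replace(2, 'd')): offset=0, physical=[G,B,d,D,E,F,C], logical=[G,B,d,D,E,F,C]
After op 4 (swap(6, 3)): offset=0, physical=[G,B,d,C,E,F,D], logical=[G,B,d,C,E,F,D]
After op 5 (replace(2, 'e')): offset=0, physical=[G,B,e,C,E,F,D], logical=[G,B,e,C,E,F,D]
After op 6 (rotate(+1)): offset=1, physical=[G,B,e,C,E,F,D], logical=[B,e,C,E,F,D,G]
After op 7 (rotate(-3)): offset=5, physical=[G,B,e,C,E,F,D], logical=[F,D,G,B,e,C,E]
After op 8 (replace(2, 'p')): offset=5, physical=[p,B,e,C,E,F,D], logical=[F,D,p,B,e,C,E]
After op 9 (rotate(+1)): offset=6, physical=[p,B,e,C,E,F,D], logical=[D,p,B,e,C,E,F]
After op 10 (replace(0, 'l')): offset=6, physical=[p,B,e,C,E,F,l], logical=[l,p,B,e,C,E,F]

Answer: l,p,B,e,C,E,F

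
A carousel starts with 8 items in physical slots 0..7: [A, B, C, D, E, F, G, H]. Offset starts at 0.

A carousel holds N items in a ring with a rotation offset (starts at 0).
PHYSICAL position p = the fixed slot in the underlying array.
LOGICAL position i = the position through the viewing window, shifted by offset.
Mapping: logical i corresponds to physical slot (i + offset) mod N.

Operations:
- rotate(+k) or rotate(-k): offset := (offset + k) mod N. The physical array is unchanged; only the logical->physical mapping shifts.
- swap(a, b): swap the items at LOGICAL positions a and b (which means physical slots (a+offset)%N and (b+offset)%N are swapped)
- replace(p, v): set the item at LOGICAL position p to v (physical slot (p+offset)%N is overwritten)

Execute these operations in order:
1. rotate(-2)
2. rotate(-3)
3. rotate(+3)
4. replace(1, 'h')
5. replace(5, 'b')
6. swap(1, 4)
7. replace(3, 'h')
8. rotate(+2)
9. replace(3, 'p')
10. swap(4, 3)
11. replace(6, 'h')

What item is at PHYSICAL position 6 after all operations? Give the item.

Answer: h

Derivation:
After op 1 (rotate(-2)): offset=6, physical=[A,B,C,D,E,F,G,H], logical=[G,H,A,B,C,D,E,F]
After op 2 (rotate(-3)): offset=3, physical=[A,B,C,D,E,F,G,H], logical=[D,E,F,G,H,A,B,C]
After op 3 (rotate(+3)): offset=6, physical=[A,B,C,D,E,F,G,H], logical=[G,H,A,B,C,D,E,F]
After op 4 (replace(1, 'h')): offset=6, physical=[A,B,C,D,E,F,G,h], logical=[G,h,A,B,C,D,E,F]
After op 5 (replace(5, 'b')): offset=6, physical=[A,B,C,b,E,F,G,h], logical=[G,h,A,B,C,b,E,F]
After op 6 (swap(1, 4)): offset=6, physical=[A,B,h,b,E,F,G,C], logical=[G,C,A,B,h,b,E,F]
After op 7 (replace(3, 'h')): offset=6, physical=[A,h,h,b,E,F,G,C], logical=[G,C,A,h,h,b,E,F]
After op 8 (rotate(+2)): offset=0, physical=[A,h,h,b,E,F,G,C], logical=[A,h,h,b,E,F,G,C]
After op 9 (replace(3, 'p')): offset=0, physical=[A,h,h,p,E,F,G,C], logical=[A,h,h,p,E,F,G,C]
After op 10 (swap(4, 3)): offset=0, physical=[A,h,h,E,p,F,G,C], logical=[A,h,h,E,p,F,G,C]
After op 11 (replace(6, 'h')): offset=0, physical=[A,h,h,E,p,F,h,C], logical=[A,h,h,E,p,F,h,C]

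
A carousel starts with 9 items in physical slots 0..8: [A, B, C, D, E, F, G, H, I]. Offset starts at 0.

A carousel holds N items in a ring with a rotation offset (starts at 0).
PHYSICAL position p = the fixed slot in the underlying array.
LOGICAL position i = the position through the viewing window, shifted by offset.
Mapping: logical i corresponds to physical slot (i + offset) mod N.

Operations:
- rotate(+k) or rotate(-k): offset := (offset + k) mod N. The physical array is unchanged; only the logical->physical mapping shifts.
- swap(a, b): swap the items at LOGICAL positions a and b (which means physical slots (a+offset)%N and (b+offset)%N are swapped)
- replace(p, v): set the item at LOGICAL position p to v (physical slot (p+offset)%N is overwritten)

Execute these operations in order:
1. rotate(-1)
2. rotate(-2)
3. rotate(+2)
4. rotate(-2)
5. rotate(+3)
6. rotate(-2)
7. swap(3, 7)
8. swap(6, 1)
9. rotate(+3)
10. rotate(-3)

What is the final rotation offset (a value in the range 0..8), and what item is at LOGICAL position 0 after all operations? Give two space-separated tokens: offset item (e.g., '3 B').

After op 1 (rotate(-1)): offset=8, physical=[A,B,C,D,E,F,G,H,I], logical=[I,A,B,C,D,E,F,G,H]
After op 2 (rotate(-2)): offset=6, physical=[A,B,C,D,E,F,G,H,I], logical=[G,H,I,A,B,C,D,E,F]
After op 3 (rotate(+2)): offset=8, physical=[A,B,C,D,E,F,G,H,I], logical=[I,A,B,C,D,E,F,G,H]
After op 4 (rotate(-2)): offset=6, physical=[A,B,C,D,E,F,G,H,I], logical=[G,H,I,A,B,C,D,E,F]
After op 5 (rotate(+3)): offset=0, physical=[A,B,C,D,E,F,G,H,I], logical=[A,B,C,D,E,F,G,H,I]
After op 6 (rotate(-2)): offset=7, physical=[A,B,C,D,E,F,G,H,I], logical=[H,I,A,B,C,D,E,F,G]
After op 7 (swap(3, 7)): offset=7, physical=[A,F,C,D,E,B,G,H,I], logical=[H,I,A,F,C,D,E,B,G]
After op 8 (swap(6, 1)): offset=7, physical=[A,F,C,D,I,B,G,H,E], logical=[H,E,A,F,C,D,I,B,G]
After op 9 (rotate(+3)): offset=1, physical=[A,F,C,D,I,B,G,H,E], logical=[F,C,D,I,B,G,H,E,A]
After op 10 (rotate(-3)): offset=7, physical=[A,F,C,D,I,B,G,H,E], logical=[H,E,A,F,C,D,I,B,G]

Answer: 7 H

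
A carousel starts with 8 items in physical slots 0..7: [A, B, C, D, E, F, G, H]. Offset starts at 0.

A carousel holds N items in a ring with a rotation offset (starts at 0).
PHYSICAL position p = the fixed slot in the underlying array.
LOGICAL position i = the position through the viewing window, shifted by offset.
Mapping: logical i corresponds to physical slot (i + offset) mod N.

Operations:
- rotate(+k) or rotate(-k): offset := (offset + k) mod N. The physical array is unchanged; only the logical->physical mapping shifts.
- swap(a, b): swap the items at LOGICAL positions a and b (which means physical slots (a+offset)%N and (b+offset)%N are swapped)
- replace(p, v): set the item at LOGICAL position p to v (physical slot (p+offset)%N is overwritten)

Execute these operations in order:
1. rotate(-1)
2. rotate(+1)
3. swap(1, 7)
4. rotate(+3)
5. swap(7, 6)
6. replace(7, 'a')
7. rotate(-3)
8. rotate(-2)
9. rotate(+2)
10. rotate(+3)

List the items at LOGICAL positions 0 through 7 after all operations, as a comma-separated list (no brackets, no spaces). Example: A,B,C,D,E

Answer: D,E,F,G,B,A,C,a

Derivation:
After op 1 (rotate(-1)): offset=7, physical=[A,B,C,D,E,F,G,H], logical=[H,A,B,C,D,E,F,G]
After op 2 (rotate(+1)): offset=0, physical=[A,B,C,D,E,F,G,H], logical=[A,B,C,D,E,F,G,H]
After op 3 (swap(1, 7)): offset=0, physical=[A,H,C,D,E,F,G,B], logical=[A,H,C,D,E,F,G,B]
After op 4 (rotate(+3)): offset=3, physical=[A,H,C,D,E,F,G,B], logical=[D,E,F,G,B,A,H,C]
After op 5 (swap(7, 6)): offset=3, physical=[A,C,H,D,E,F,G,B], logical=[D,E,F,G,B,A,C,H]
After op 6 (replace(7, 'a')): offset=3, physical=[A,C,a,D,E,F,G,B], logical=[D,E,F,G,B,A,C,a]
After op 7 (rotate(-3)): offset=0, physical=[A,C,a,D,E,F,G,B], logical=[A,C,a,D,E,F,G,B]
After op 8 (rotate(-2)): offset=6, physical=[A,C,a,D,E,F,G,B], logical=[G,B,A,C,a,D,E,F]
After op 9 (rotate(+2)): offset=0, physical=[A,C,a,D,E,F,G,B], logical=[A,C,a,D,E,F,G,B]
After op 10 (rotate(+3)): offset=3, physical=[A,C,a,D,E,F,G,B], logical=[D,E,F,G,B,A,C,a]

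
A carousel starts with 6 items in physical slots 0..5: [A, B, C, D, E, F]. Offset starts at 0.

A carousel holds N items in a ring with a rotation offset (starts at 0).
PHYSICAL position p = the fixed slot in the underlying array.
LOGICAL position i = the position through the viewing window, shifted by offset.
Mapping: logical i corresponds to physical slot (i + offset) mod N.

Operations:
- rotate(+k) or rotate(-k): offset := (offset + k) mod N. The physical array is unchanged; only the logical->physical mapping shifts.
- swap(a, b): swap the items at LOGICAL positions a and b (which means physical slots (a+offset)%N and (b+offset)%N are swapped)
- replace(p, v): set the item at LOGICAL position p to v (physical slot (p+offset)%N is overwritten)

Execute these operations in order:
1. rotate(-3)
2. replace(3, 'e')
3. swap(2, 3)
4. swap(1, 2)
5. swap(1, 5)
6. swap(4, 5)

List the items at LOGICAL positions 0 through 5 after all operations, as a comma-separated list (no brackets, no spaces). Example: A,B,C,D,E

After op 1 (rotate(-3)): offset=3, physical=[A,B,C,D,E,F], logical=[D,E,F,A,B,C]
After op 2 (replace(3, 'e')): offset=3, physical=[e,B,C,D,E,F], logical=[D,E,F,e,B,C]
After op 3 (swap(2, 3)): offset=3, physical=[F,B,C,D,E,e], logical=[D,E,e,F,B,C]
After op 4 (swap(1, 2)): offset=3, physical=[F,B,C,D,e,E], logical=[D,e,E,F,B,C]
After op 5 (swap(1, 5)): offset=3, physical=[F,B,e,D,C,E], logical=[D,C,E,F,B,e]
After op 6 (swap(4, 5)): offset=3, physical=[F,e,B,D,C,E], logical=[D,C,E,F,e,B]

Answer: D,C,E,F,e,B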